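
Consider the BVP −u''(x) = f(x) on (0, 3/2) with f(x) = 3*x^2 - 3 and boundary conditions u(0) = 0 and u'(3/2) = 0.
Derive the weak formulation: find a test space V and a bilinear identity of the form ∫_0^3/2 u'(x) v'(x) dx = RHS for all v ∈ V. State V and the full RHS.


V = {v ∈ H^1(0, 3/2) : v(0) = 0} (test functions vanish at x = 0 where u is specified); weak form: ∫_0^3/2 u'v' dx = ∫_0^3/2 (3*x^2 - 3) v dx for all v ∈ V.

Multiply both sides by a test function v and integrate from 0 to 3/2:
  ∫_0^3/2 −u''(x) v(x) dx = ∫_0^3/2 f(x) v(x) dx.
Integrate the LHS by parts once:
  ∫_0^3/2 −u'' v dx = −[u'(x) v(x)]_0^3/2 + ∫_0^3/2 u'(x) v'(x) dx.
Thus ∫_0^3/2 u'(x) v'(x) dx = ∫_0^3/2 f(x) v(x) dx + [u'(x) v(x)]_0^3/2.
Choose V so that boundary terms are either known or forced to vanish.
Mixed BC: u(0) = 0 (Dirichlet) and u'(3/2) = 0 (Neumann). Define V = {v ∈ H^1(0, 3/2) : v(0) = 0}. Then [u' v]_0^3/2 = u'(3/2)·v(3/2) − u'(0)·0 = 0.
Weak formulation: find u (satisfying any essential BC) such that ∫_0^3/2 u'(x) v'(x) dx = ∫_0^3/2 f v dx for all v ∈ V (Dirichlet at 0 absorbed into V; the Neumann datum at x = 3/2 is zero, so no boundary term remains).
Substituting f(x) = 3*x^2 - 3, the right-hand side is ∫_0^3/2 (3*x^2 - 3) v dx.


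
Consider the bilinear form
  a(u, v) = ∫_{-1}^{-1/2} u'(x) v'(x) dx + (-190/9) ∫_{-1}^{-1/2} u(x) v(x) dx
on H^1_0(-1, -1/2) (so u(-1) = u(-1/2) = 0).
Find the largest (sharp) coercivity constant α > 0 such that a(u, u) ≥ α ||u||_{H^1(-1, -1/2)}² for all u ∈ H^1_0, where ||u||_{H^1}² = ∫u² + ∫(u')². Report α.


α = 2*(-95 + 18*π^2)/(9*(1 + 4*π^2))

Coercivity of a(·,·) on H^1_0(-1, -1/2) means a(u, u) ≥ α ||u||_{H^1}² for every u ∈ H^1_0.
The interval has length L = 1/2, and Poincaré/coercivity depend only on L. Here a(u, u) = ∫(u')² + (-190/9)·∫u².
Here c = -190/9 < 0 with |c| < (π/L)² = 4*π^2, so coercivity still holds. The condition a(u,u) ≥ α||u||_{H^1}² reads (1−α)∫(u')² ≥ (α−c)∫u². Any admissible α is ≤ 1 (rapidly oscillating u have ∫u²/∫(u')² → 0), and α = 1 would force 0 ≥ (1−c)∫u², impossible since c < 1; so 1−α > 0. By the sharp Poincaré inequality on H^1_0 of an interval of length L, ∫(u')² ≥ (π/L)²∫u² with equality for the first sine mode sin(π(x−x₀)/L) (x₀ the left endpoint), so the inequality holds for all u iff (1−α)(π/L)² ≥ α − c, i.e. α ≤ ((π/L)² + c)/((π/L)² + 1) = (1 + c(L/π)²)/(1 + (L/π)²). (Direct route, valid since c ≤ 0: Poincaré gives c∫u² ≥ c(L/π)²∫(u')², so a(u,u) ≥ (1 + c(L/π)²)∫(u')², while ||u||_{H^1}² ≤ (1 + (L/π)²)∫(u')²; dividing yields the same α.) With (π/L)² = 4*π^2 and c = -190/9, the largest admissible constant is α = ((π/L)² + c)/((π/L)² + 1).
Simplifying, α = 2*(-95 + 18*π^2)/(9*(1 + 4*π^2)).


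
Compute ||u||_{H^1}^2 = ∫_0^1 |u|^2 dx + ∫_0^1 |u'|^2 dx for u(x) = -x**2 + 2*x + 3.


||u||_{H^1}^2 = 223/15

The H^1 norm (squared) on an interval (0, L) is
  ||u||_{H^1}^2 = ∫_0^L u(x)^2 dx + ∫_0^L u'(x)^2 dx.
Compute u'(x) = 2 - 2*x.
Then u(x)^2 = x**4 - 4*x**3 - 2*x**2 + 12*x + 9 and u'(x)^2 = 4*x**2 - 8*x + 4.
Integrate each monomial from 0 to 1 using ∫_0^1 c·x^n dx = c·1^(n+1)/(n+1):
  ∫_0^1 u(x)^2 dx = ∫_0^1 (x^4 - 4*x^3 - 2*x^2 + 12*x + 9) dx. Term by term:
    ∫_0^1 x^4 dx = 1/5;  ∫_0^1 -4*x^3 dx = -1;  ∫_0^1 -2*x^2 dx = -2/3;
    ∫_0^1 12*x dx = 6;  ∫_0^1 9 dx = 9.
  Sum: 1/5 − 1 − 2/3 + 6 + 9 = 203/15.
  ∫_0^1 u'(x)^2 dx = ∫_0^1 (4*x^2 - 8*x + 4) dx. Term by term:
    ∫_0^1 4*x^2 dx = 4/3;  ∫_0^1 -8*x dx = -4;  ∫_0^1 4 dx = 4.
  Sum: 4/3 − 4 + 4 = 4/3.
Adding: ||u||_{H^1}^2 = 203/15 + 4/3 = 223/15.


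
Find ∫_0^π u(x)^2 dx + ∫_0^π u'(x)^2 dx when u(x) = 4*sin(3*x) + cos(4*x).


||u||_{H^1(0,π)}^2 = -816/7 + 177*π/2

u'(x) = -4*sin(4*x) + 12*cos(3*x).
Expand u² and (u')² and integrate term by term on (0, π), using: for integers n ≥ 1, ∫_0^π sin²(nx) dx = ∫_0^π cos²(nx) dx = π/2; for n ≠ n', ∫_0^π sin(nx)sin(n'x) dx = ∫_0^π cos(nx)cos(n'x) dx = 0; and by product-to-sum, ∫_0^π sin(nx)cos(n'x) dx = ½∫_0^π [sin((n+n')x) + sin((n−n')x)] dx, which is 0 when n+n' is even and 2n/(n²−n'²) when n+n' is odd (it need not vanish on (0, π)).
  u² squared terms: (4)²·∫sin(3x)² dx = 16·π/2 = 8*π;  (1)²·∫cos(4x)² dx = 1·π/2 = π/2.
  u² cross terms: 2·(4)·(1)·∫sin(3x)·cos(4x) dx = 8·(-6/7) = -48/7.
  So ∫_0^π u² dx = 8*π + π/2 − 48/7 = -48/7 + 17*π/2.
  (u')² squared terms: (-4)²·∫sin(4x)² dx = 16·π/2 = 8*π;  (12)²·∫cos(3x)² dx = 144·π/2 = 72*π.
  (u')² cross terms: 2·(-4)·(12)·∫sin(4x)·cos(3x) dx = -96·(8/7) = -768/7.
  So ∫_0^π (u')² dx = 8*π + 72*π − 768/7 = -768/7 + 80*π.
||u||_{H^1}^2 = (-48/7 + 17*π/2) + (-768/7 + 80*π) = -816/7 + 177*π/2.


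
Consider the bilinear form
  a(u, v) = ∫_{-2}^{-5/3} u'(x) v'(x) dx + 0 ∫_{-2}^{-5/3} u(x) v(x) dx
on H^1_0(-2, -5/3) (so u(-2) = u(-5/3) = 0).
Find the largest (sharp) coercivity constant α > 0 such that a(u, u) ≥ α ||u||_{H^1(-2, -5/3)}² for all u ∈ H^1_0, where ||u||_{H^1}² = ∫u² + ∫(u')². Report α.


α = 9*π^2/(1 + 9*π^2)

Coercivity of a(·,·) on H^1_0(-2, -5/3) means a(u, u) ≥ α ||u||_{H^1}² for every u ∈ H^1_0.
The interval has length L = 1/3, and Poincaré/coercivity depend only on L. Here a(u, u) = ∫(u')² + (0)·∫u².
Here c = 0, so a(u,u) = ∫(u')² alone. The condition a(u,u) ≥ α||u||_{H^1}² reads (1−α)∫(u')² ≥ (α−c)∫u². Any admissible α is ≤ 1 (rapidly oscillating u have ∫u²/∫(u')² → 0), and α = 1 would force 0 ≥ (1−c)∫u², impossible since c < 1; so 1−α > 0. By the sharp Poincaré inequality on H^1_0 of an interval of length L, ∫(u')² ≥ (π/L)²∫u² with equality for the first sine mode sin(π(x−x₀)/L) (x₀ the left endpoint), so the inequality holds for all u iff (1−α)(π/L)² ≥ α − c, i.e. α ≤ ((π/L)² + c)/((π/L)² + 1) = (1 + c(L/π)²)/(1 + (L/π)²). (Direct route, valid since c ≤ 0: Poincaré gives c∫u² ≥ c(L/π)²∫(u')², so a(u,u) ≥ (1 + c(L/π)²)∫(u')², while ||u||_{H^1}² ≤ (1 + (L/π)²)∫(u')²; dividing yields the same α.) With (π/L)² = 9*π^2 and c = 0, the largest admissible constant is α = ((π/L)² + c)/((π/L)² + 1).
Simplifying, α = 9*π^2/(1 + 9*π^2).


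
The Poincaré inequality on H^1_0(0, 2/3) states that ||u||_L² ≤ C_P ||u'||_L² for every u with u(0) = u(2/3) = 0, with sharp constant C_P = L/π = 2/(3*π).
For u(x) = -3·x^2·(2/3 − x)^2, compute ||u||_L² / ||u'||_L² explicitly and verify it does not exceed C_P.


||u||_L² / ||u'||_L² = sqrt(3)/9 < C_P = 2/(3*π).

u(x) = -3·x^2·(2/3 − x)^2, so u'(x) = 4*x*(-9*x^2 + 9*x - 2)/3.
u(x) = -3·x^2·(2/3 − x)^2 vanishes at x = 0 and x = 2/3, so u ∈ H^1_0(0, 2/3). Differentiate via the product rule and integrate the resulting polynomials term by term.
  ∫_0^2/3 u² dx = ∫_0^2/3 (9*x^8 - 24*x^7 + 24*x^6 - 32*x^5/3 + 16*x^4/9) dx. Term by term:
    ∫_0^2/3 9*x^8 dx = 512/19683;  ∫_0^2/3 -24*x^7 dx = -256/2187;  ∫_0^2/3 24*x^6 dx = 1024/5103;
    ∫_0^2/3 -32*x^5/3 dx = -1024/6561;  ∫_0^2/3 16*x^4/9 dx = 512/10935.
  Sum: 512/19683 − 256/2187 + 1024/5103 − 1024/6561 + 512/10935 = 256/688905.
  ∫_0^2/3 (u')² dx = ∫_0^2/3 (144*x^6 - 288*x^5 + 208*x^4 - 64*x^3 + 64*x^2/9) dx. Term by term:
    ∫_0^2/3 144*x^6 dx = 2048/1701;  ∫_0^2/3 -288*x^5 dx = -1024/243;  ∫_0^2/3 208*x^4 dx = 6656/1215;
    ∫_0^2/3 -64*x^3 dx = -256/81;  ∫_0^2/3 64*x^2/9 dx = 512/729.
  Sum: 2048/1701 − 1024/243 + 6656/1215 − 256/81 + 512/729 = 256/25515.
∫_0^2/3 u² dx = 256/688905, so ||u||_L² = 16*sqrt(105)/8505.
∫_0^2/3 (u')² dx = 256/25515, so ||u'||_L² = 16*sqrt(35)/945.
Ratio ||u||_L² / ||u'||_L² = sqrt(3)/9.
Sharp Poincaré constant on H^1_0(0, 2/3) is C_P = L/π = 2/(3*π), achieved by sin(3*π/2·x).
A polynomial bump cannot attain the sharp Poincaré constant (only the first sine eigenfunction does), so the ratio is strictly less than C_P, consistent with ||u||_L² ≤ C_P ||u'||_L².


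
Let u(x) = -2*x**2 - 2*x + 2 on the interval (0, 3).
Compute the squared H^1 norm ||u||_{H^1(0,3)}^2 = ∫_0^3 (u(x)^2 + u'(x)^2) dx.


||u||_{H^1}^2 = 2622/5

The H^1 norm (squared) on an interval (0, L) is
  ||u||_{H^1}^2 = ∫_0^L u(x)^2 dx + ∫_0^L u'(x)^2 dx.
Compute u'(x) = -4*x - 2.
Then u(x)^2 = 4*x**4 + 8*x**3 - 4*x**2 - 8*x + 4 and u'(x)^2 = 16*x**2 + 16*x + 4.
Integrate each monomial from 0 to 3 using ∫_0^3 c·x^n dx = c·3^(n+1)/(n+1):
  ∫_0^3 u(x)^2 dx = ∫_0^3 (4*x^4 + 8*x^3 - 4*x^2 - 8*x + 4) dx. Term by term:
    ∫_0^3 4*x^4 dx = 972/5;  ∫_0^3 8*x^3 dx = 162;  ∫_0^3 -4*x^2 dx = -36;
    ∫_0^3 -8*x dx = -36;  ∫_0^3 4 dx = 12.
  Sum: 972/5 + 162 − 36 − 36 + 12 = 1482/5.
  ∫_0^3 u'(x)^2 dx = ∫_0^3 (16*x^2 + 16*x + 4) dx. Term by term:
    ∫_0^3 16*x^2 dx = 144;  ∫_0^3 16*x dx = 72;  ∫_0^3 4 dx = 12.
  Sum: 144 + 72 + 12 = 228.
Adding: ||u||_{H^1}^2 = 1482/5 + 228 = 2622/5.


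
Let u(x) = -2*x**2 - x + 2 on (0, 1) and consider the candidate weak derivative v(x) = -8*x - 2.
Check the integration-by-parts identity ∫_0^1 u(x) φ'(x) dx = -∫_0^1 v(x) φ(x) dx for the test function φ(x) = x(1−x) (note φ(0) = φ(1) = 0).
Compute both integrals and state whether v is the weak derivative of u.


LHS = 1/2, RHS = 1. No, v is not the weak derivative of u.

u(x) = -2*x**2 - x + 2, classical derivative u'(x) = -4*x - 1.
φ(x) = x(1−x), so φ'(x) = 1 - 2*x.
Note φ(0) = φ(1) = 0, so the boundary term u·φ vanishes.
LHS = ∫_0^1 u(x) φ'(x) dx = ∫_0^1 (4*x^3 - 5*x + 2) dx. Term by term:
  ∫_0^1 4*x^3 dx = 1;  ∫_0^1 -5*x dx = -5/2;  ∫_0^1 2 dx = 2.
Sum: 1 − 5/2 + 2 = 1/2.
So LHS = 1/2.
∫_0^1 v(x) φ(x) dx = ∫_0^1 (8*x^3 - 6*x^2 - 2*x) dx. Term by term:
  ∫_0^1 8*x^3 dx = 2;  ∫_0^1 -6*x^2 dx = -2;  ∫_0^1 -2*x dx = -1.
Sum: 2 − 2 − 1 = -1.
So RHS = -∫_0^1 v(x) φ(x) dx = 1.
LHS − RHS = -1/2 ≠ 0, so the identity fails.
(For a valid weak derivative the identity must hold for EVERY test function, in particular this one. The failure shows v is NOT the weak derivative of u.)
Correct weak derivative would be u'(x) = -4*x - 1.


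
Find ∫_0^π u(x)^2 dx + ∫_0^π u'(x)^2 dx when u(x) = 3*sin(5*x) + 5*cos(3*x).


||u||_{H^1(0,π)}^2 = 242*π

u'(x) = -15*sin(3*x) + 15*cos(5*x).
Expand u² and (u')² and integrate term by term on (0, π), using: for integers n ≥ 1, ∫_0^π sin²(nx) dx = ∫_0^π cos²(nx) dx = π/2; for n ≠ n', ∫_0^π sin(nx)sin(n'x) dx = ∫_0^π cos(nx)cos(n'x) dx = 0; and by product-to-sum, ∫_0^π sin(nx)cos(n'x) dx = ½∫_0^π [sin((n+n')x) + sin((n−n')x)] dx, which is 0 when n+n' is even and 2n/(n²−n'²) when n+n' is odd (it need not vanish on (0, π)).
  u² squared terms: (3)²·∫sin(5x)² dx = 9·π/2 = 9*π/2;  (5)²·∫cos(3x)² dx = 25·π/2 = 25*π/2.
  u² cross terms: 2·(3)·(5)·∫sin(5x)·cos(3x) dx = 30·(0) = 0.
  So ∫_0^π u² dx = 9*π/2 + 25*π/2 + 0 = 17*π.
  (u')² squared terms: (-15)²·∫sin(3x)² dx = 225·π/2 = 225*π/2;  (15)²·∫cos(5x)² dx = 225·π/2 = 225*π/2.
  (u')² cross terms: 2·(-15)·(15)·∫sin(3x)·cos(5x) dx = -450·(0) = 0.
  So ∫_0^π (u')² dx = 225*π/2 + 225*π/2 + 0 = 225*π.
||u||_{H^1}^2 = (17*π) + (225*π) = 242*π.


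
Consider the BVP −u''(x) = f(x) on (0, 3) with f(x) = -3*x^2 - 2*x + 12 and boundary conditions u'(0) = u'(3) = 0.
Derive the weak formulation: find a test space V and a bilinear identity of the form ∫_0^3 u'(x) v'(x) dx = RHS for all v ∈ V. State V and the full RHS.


V = H^1(0, 3) (no boundary constraint on v; u is determined up to an additive constant); weak form: ∫_0^3 u'v' dx = ∫_0^3 (-3*x^2 - 2*x + 12) v dx for all v ∈ V.

Multiply both sides by a test function v and integrate from 0 to 3:
  ∫_0^3 −u''(x) v(x) dx = ∫_0^3 f(x) v(x) dx.
Integrate the LHS by parts once:
  ∫_0^3 −u'' v dx = −[u'(x) v(x)]_0^3 + ∫_0^3 u'(x) v'(x) dx.
Thus ∫_0^3 u'(x) v'(x) dx = ∫_0^3 f(x) v(x) dx + [u'(x) v(x)]_0^3.
Choose V so that boundary terms are either known or forced to vanish.
u has homogeneous Neumann: u'(0) = u'(3) = 0. So [u' v]_0^3 = 0·v(3) − 0·v(0) = 0 for any v; take V = H^1(0, 3).
Weak formulation: find u (satisfying any essential BC) such that ∫_0^3 u'(x) v'(x) dx = ∫_0^3 f v dx for all v ∈ V (homogeneous Neumann, so boundary terms vanish).
Substituting f(x) = -3*x^2 - 2*x + 12, the right-hand side is ∫_0^3 (-3*x^2 - 2*x + 12) v dx.
Compatibility check (pure Neumann): taking v ≡ 1 ∈ V gives 0 = ∫_0^3 f dx + (0) − (0), i.e. ∫_0^3 f dx must equal u'(0) − u'(3) = 0. Indeed ∫_0^3 (-3*x^2 - 2*x + 12) dx = 0, so the data are compatible. The solution is then unique only up to an additive constant (fix it e.g. by requiring ∫_0^3 u dx = 0).


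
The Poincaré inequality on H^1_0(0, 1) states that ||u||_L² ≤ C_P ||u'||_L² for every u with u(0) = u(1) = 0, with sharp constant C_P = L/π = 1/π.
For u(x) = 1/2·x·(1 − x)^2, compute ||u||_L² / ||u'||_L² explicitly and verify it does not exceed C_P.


||u||_L² / ||u'||_L² = sqrt(14)/14 < C_P = 1/π.

u(x) = 1/2·x·(1 − x)^2, so u'(x) = (x - 1)*(3*x - 1)/2.
u(x) = 1/2·x·(1 − x)^2 vanishes at x = 0 and x = 1, so u ∈ H^1_0(0, 1). Differentiate via the product rule and integrate the resulting polynomials term by term.
  ∫_0^1 u² dx = ∫_0^1 (x^6/4 - x^5 + 3*x^4/2 - x^3 + x^2/4) dx. Term by term:
    ∫_0^1 x^6/4 dx = 1/28;  ∫_0^1 -x^5 dx = -1/6;  ∫_0^1 3*x^4/2 dx = 3/10;
    ∫_0^1 -x^3 dx = -1/4;  ∫_0^1 x^2/4 dx = 1/12.
  Sum: 1/28 − 1/6 + 3/10 − 1/4 + 1/12 = 1/420.
  ∫_0^1 (u')² dx = ∫_0^1 (9*x^4/4 - 6*x^3 + 11*x^2/2 - 2*x + 1/4) dx. Term by term:
    ∫_0^1 9*x^4/4 dx = 9/20;  ∫_0^1 -6*x^3 dx = -3/2;  ∫_0^1 11*x^2/2 dx = 11/6;
    ∫_0^1 -2*x dx = -1;  ∫_0^1 1/4 dx = 1/4.
  Sum: 9/20 − 3/2 + 11/6 − 1 + 1/4 = 1/30.
∫_0^1 u² dx = 1/420, so ||u||_L² = sqrt(105)/210.
∫_0^1 (u')² dx = 1/30, so ||u'||_L² = sqrt(30)/30.
Ratio ||u||_L² / ||u'||_L² = sqrt(14)/14.
Sharp Poincaré constant on H^1_0(0, 1) is C_P = L/π = 1/π, achieved by sin(π·x).
A polynomial bump cannot attain the sharp Poincaré constant (only the first sine eigenfunction does), so the ratio is strictly less than C_P, consistent with ||u||_L² ≤ C_P ||u'||_L².


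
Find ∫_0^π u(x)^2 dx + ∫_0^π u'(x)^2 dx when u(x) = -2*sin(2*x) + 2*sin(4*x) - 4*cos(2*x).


||u||_{H^1(0,π)}^2 = 84*π

u'(x) = 8*sin(2*x) - 4*cos(2*x) + 8*cos(4*x).
Expand u² and (u')² and integrate term by term on (0, π), using: for integers n ≥ 1, ∫_0^π sin²(nx) dx = ∫_0^π cos²(nx) dx = π/2; for n ≠ n', ∫_0^π sin(nx)sin(n'x) dx = ∫_0^π cos(nx)cos(n'x) dx = 0; and by product-to-sum, ∫_0^π sin(nx)cos(n'x) dx = ½∫_0^π [sin((n+n')x) + sin((n−n')x)] dx, which is 0 when n+n' is even and 2n/(n²−n'²) when n+n' is odd (it need not vanish on (0, π)).
  u² squared terms: (-4)²·∫cos(2x)² dx = 16·π/2 = 8*π;  (-2)²·∫sin(2x)² dx = 4·π/2 = 2*π;  (2)²·∫sin(4x)² dx = 4·π/2 = 2*π.
  u² cross terms: 2·(-4)·(-2)·∫cos(2x)·sin(2x) dx = 16·(0) = 0;  2·(-4)·(2)·∫cos(2x)·sin(4x) dx = -16·(0) = 0;  2·(-2)·(2)·∫sin(2x)·sin(4x) dx = -8·(0) = 0.
  So ∫_0^π u² dx = 8*π + 2*π + 2*π + 0 + 0 + 0 = 12*π.
  (u')² squared terms: (-4)²·∫cos(2x)² dx = 16·π/2 = 8*π;  (8)²·∫cos(4x)² dx = 64·π/2 = 32*π;  (8)²·∫sin(2x)² dx = 64·π/2 = 32*π.
  (u')² cross terms: 2·(-4)·(8)·∫cos(2x)·cos(4x) dx = -64·(0) = 0;  2·(-4)·(8)·∫cos(2x)·sin(2x) dx = -64·(0) = 0;  2·(8)·(8)·∫cos(4x)·sin(2x) dx = 128·(0) = 0.
  So ∫_0^π (u')² dx = 8*π + 32*π + 32*π + 0 + 0 + 0 = 72*π.
||u||_{H^1}^2 = (12*π) + (72*π) = 84*π.


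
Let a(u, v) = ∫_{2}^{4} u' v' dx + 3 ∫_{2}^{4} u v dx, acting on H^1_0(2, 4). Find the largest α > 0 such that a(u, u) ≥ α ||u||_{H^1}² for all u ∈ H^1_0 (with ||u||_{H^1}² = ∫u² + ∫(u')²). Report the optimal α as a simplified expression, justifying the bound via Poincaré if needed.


α = 1

Coercivity of a(·,·) on H^1_0(2, 4) means a(u, u) ≥ α ||u||_{H^1}² for every u ∈ H^1_0.
The interval has length L = 2, and Poincaré/coercivity depend only on L. Here a(u, u) = ∫(u')² + (3)·∫u².
Here c = 3 ≥ 1, so a(u,u) = ∫(u')² + c∫u² ≥ ∫(u')² + ∫u² = ||u||_{H^1}², i.e. α = 1 works. No larger α is possible: a(u,u) ≥ α||u||_{H^1}² means (1−α)∫(u')² ≥ (α−c)∫u², and for the modes u_n = sin(nπ(x−x₀)/L) (x₀ the left endpoint) one has ∫u_n²/∫(u_n')² = (L/(nπ))² → 0, so a(u_n,u_n)/||u_n||_{H^1}² → 1. Hence the optimal constant is α = 1.
Therefore α = 1.


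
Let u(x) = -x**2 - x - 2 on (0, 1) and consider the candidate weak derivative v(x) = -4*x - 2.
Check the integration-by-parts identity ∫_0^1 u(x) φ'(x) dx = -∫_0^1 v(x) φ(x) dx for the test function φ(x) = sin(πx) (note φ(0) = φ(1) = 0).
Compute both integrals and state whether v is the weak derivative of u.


LHS = 4/π, RHS = 8/π. No, v is not the weak derivative of u.

u(x) = -x**2 - x - 2, classical derivative u'(x) = -2*x - 1.
φ(x) = sin(πx), so φ'(x) = π*cos(π*x).
Note φ(0) = φ(1) = 0, so the boundary term u·φ vanishes.
LHS = ∫_0^1 u(x) φ'(x) dx = ∫_0^1 (-π*x^2*cos(π*x) - π*x*cos(π*x) - 2*π*cos(π*x)) dx. Term by term:
  ∫_0^1 -2*π*cos(π*x) dx = 0;  ∫_0^1 -π*x*cos(π*x) dx = 2/π;  ∫_0^1 -π*x^2*cos(π*x) dx = 2/π.
Sum: 0 + 2/π + 2/π = 4/π.
So LHS = 4/π.
∫_0^1 v(x) φ(x) dx = ∫_0^1 (-4*x*sin(π*x) - 2*sin(π*x)) dx. Term by term:
  ∫_0^1 -2*sin(π*x) dx = -4/π;  ∫_0^1 -4*x*sin(π*x) dx = -4/π.
Sum: -4/π − 4/π = -8/π.
So RHS = -∫_0^1 v(x) φ(x) dx = 8/π.
LHS − RHS = -4/π ≠ 0, so the identity fails.
(For a valid weak derivative the identity must hold for EVERY test function, in particular this one. The failure shows v is NOT the weak derivative of u.)
Correct weak derivative would be u'(x) = -2*x - 1.


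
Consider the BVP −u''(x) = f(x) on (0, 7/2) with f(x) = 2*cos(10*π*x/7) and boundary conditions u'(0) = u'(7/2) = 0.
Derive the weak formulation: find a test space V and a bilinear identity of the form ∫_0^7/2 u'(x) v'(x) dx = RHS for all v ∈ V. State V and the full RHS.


V = H^1(0, 7/2) (no boundary constraint on v; u is determined up to an additive constant); weak form: ∫_0^7/2 u'v' dx = ∫_0^7/2 (2*cos(10*π*x/7)) v dx for all v ∈ V.

Multiply both sides by a test function v and integrate from 0 to 7/2:
  ∫_0^7/2 −u''(x) v(x) dx = ∫_0^7/2 f(x) v(x) dx.
Integrate the LHS by parts once:
  ∫_0^7/2 −u'' v dx = −[u'(x) v(x)]_0^7/2 + ∫_0^7/2 u'(x) v'(x) dx.
Thus ∫_0^7/2 u'(x) v'(x) dx = ∫_0^7/2 f(x) v(x) dx + [u'(x) v(x)]_0^7/2.
Choose V so that boundary terms are either known or forced to vanish.
u has homogeneous Neumann: u'(0) = u'(7/2) = 0. So [u' v]_0^7/2 = 0·v(7/2) − 0·v(0) = 0 for any v; take V = H^1(0, 7/2).
Weak formulation: find u (satisfying any essential BC) such that ∫_0^7/2 u'(x) v'(x) dx = ∫_0^7/2 f v dx for all v ∈ V (homogeneous Neumann, so boundary terms vanish).
Substituting f(x) = 2*cos(10*π*x/7), the right-hand side is ∫_0^7/2 (2*cos(10*π*x/7)) v dx.
Compatibility check (pure Neumann): taking v ≡ 1 ∈ V gives 0 = ∫_0^7/2 f dx + (0) − (0), i.e. ∫_0^7/2 f dx must equal u'(0) − u'(7/2) = 0. Indeed ∫_0^7/2 (2*cos(10*π*x/7)) dx = 0, so the data are compatible. The solution is then unique only up to an additive constant (fix it e.g. by requiring ∫_0^7/2 u dx = 0).


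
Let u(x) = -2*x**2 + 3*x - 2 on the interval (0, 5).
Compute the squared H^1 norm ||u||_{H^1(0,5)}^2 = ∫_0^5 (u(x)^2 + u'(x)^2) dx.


||u||_{H^1}^2 = 1615

The H^1 norm (squared) on an interval (0, L) is
  ||u||_{H^1}^2 = ∫_0^L u(x)^2 dx + ∫_0^L u'(x)^2 dx.
Compute u'(x) = 3 - 4*x.
Then u(x)^2 = 4*x**4 - 12*x**3 + 17*x**2 - 12*x + 4 and u'(x)^2 = 16*x**2 - 24*x + 9.
Integrate each monomial from 0 to 5 using ∫_0^5 c·x^n dx = c·5^(n+1)/(n+1):
  ∫_0^5 u(x)^2 dx = ∫_0^5 (4*x^4 - 12*x^3 + 17*x^2 - 12*x + 4) dx. Term by term:
    ∫_0^5 4*x^4 dx = 2500;  ∫_0^5 -12*x^3 dx = -1875;  ∫_0^5 17*x^2 dx = 2125/3;
    ∫_0^5 -12*x dx = -150;  ∫_0^5 4 dx = 20.
  Sum: 2500 − 1875 + 2125/3 − 150 + 20 = 3610/3.
  ∫_0^5 u'(x)^2 dx = ∫_0^5 (16*x^2 - 24*x + 9) dx. Term by term:
    ∫_0^5 16*x^2 dx = 2000/3;  ∫_0^5 -24*x dx = -300;  ∫_0^5 9 dx = 45.
  Sum: 2000/3 − 300 + 45 = 1235/3.
Adding: ||u||_{H^1}^2 = 3610/3 + 1235/3 = 1615.


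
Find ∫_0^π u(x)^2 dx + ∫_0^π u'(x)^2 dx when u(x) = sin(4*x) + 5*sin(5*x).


||u||_{H^1(0,π)}^2 = 667*π/2

u'(x) = 4*cos(4*x) + 25*cos(5*x).
Expand u² and (u')² and integrate term by term on (0, π), using: for integers n ≥ 1, ∫_0^π sin²(nx) dx = ∫_0^π cos²(nx) dx = π/2; for n ≠ n', ∫_0^π sin(nx)sin(n'x) dx = ∫_0^π cos(nx)cos(n'x) dx = 0; and by product-to-sum, ∫_0^π sin(nx)cos(n'x) dx = ½∫_0^π [sin((n+n')x) + sin((n−n')x)] dx, which is 0 when n+n' is even and 2n/(n²−n'²) when n+n' is odd (it need not vanish on (0, π)).
  u² squared terms: (5)²·∫sin(5x)² dx = 25·π/2 = 25*π/2;  (1)²·∫sin(4x)² dx = 1·π/2 = π/2.
  u² cross terms: 2·(5)·(1)·∫sin(5x)·sin(4x) dx = 10·(0) = 0.
  So ∫_0^π u² dx = 25*π/2 + π/2 + 0 = 13*π.
  (u')² squared terms: (4)²·∫cos(4x)² dx = 16·π/2 = 8*π;  (25)²·∫cos(5x)² dx = 625·π/2 = 625*π/2.
  (u')² cross terms: 2·(4)·(25)·∫cos(4x)·cos(5x) dx = 200·(0) = 0.
  So ∫_0^π (u')² dx = 8*π + 625*π/2 + 0 = 641*π/2.
||u||_{H^1}^2 = (13*π) + (641*π/2) = 667*π/2.


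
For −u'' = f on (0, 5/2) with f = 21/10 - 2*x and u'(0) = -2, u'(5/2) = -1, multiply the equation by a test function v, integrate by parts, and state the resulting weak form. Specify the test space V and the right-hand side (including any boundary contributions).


V = H^1(0, 5/2) (v unrestricted at boundary; u is determined up to an additive constant); weak form: ∫_0^5/2 u'v' dx = ∫_0^5/2 (21/10 - 2*x) v dx − v(5/2) + 2·v(0) for all v ∈ V.

Multiply both sides by a test function v and integrate from 0 to 5/2:
  ∫_0^5/2 −u''(x) v(x) dx = ∫_0^5/2 f(x) v(x) dx.
Integrate the LHS by parts once:
  ∫_0^5/2 −u'' v dx = −[u'(x) v(x)]_0^5/2 + ∫_0^5/2 u'(x) v'(x) dx.
Thus ∫_0^5/2 u'(x) v'(x) dx = ∫_0^5/2 f(x) v(x) dx + [u'(x) v(x)]_0^5/2.
Choose V so that boundary terms are either known or forced to vanish.
u has inhomogeneous Neumann u'(0) = -2, u'(5/2) = -1. [u' v]_0^5/2 = (-1)·v(5/2) − (-2)·v(0) = − v(5/2) + 2·v(0). Take V = H^1(0, 5/2); boundary term becomes part of RHS.
Weak formulation: find u (satisfying any essential BC) such that ∫_0^5/2 u'(x) v'(x) dx = ∫_0^5/2 f v dx − v(5/2) + 2·v(0) for all v ∈ V (Neumann data are natural BCs: they enter the RHS as boundary terms).
Substituting f(x) = 21/10 - 2*x, the right-hand side is ∫_0^5/2 (21/10 - 2*x) v dx − v(5/2) + 2·v(0).
Compatibility check (pure Neumann): taking v ≡ 1 ∈ V gives 0 = ∫_0^5/2 f dx + (-1) − (-2), i.e. ∫_0^5/2 f dx must equal u'(0) − u'(5/2) = -1. Indeed ∫_0^5/2 (21/10 - 2*x) dx = -1, so the data are compatible. The solution is then unique only up to an additive constant (fix it e.g. by requiring ∫_0^5/2 u dx = 0).


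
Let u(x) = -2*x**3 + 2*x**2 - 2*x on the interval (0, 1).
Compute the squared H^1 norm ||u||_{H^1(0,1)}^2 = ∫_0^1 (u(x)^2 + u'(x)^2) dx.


||u||_{H^1}^2 = 578/105

The H^1 norm (squared) on an interval (0, L) is
  ||u||_{H^1}^2 = ∫_0^L u(x)^2 dx + ∫_0^L u'(x)^2 dx.
Compute u'(x) = -6*x**2 + 4*x - 2.
Then u(x)^2 = 4*x**6 - 8*x**5 + 12*x**4 - 8*x**3 + 4*x**2 and u'(x)^2 = 36*x**4 - 48*x**3 + 40*x**2 - 16*x + 4.
Integrate each monomial from 0 to 1 using ∫_0^1 c·x^n dx = c·1^(n+1)/(n+1):
  ∫_0^1 u(x)^2 dx = ∫_0^1 (4*x^6 - 8*x^5 + 12*x^4 - 8*x^3 + 4*x^2) dx. Term by term:
    ∫_0^1 4*x^6 dx = 4/7;  ∫_0^1 -8*x^5 dx = -4/3;  ∫_0^1 12*x^4 dx = 12/5;
    ∫_0^1 -8*x^3 dx = -2;  ∫_0^1 4*x^2 dx = 4/3.
  Sum: 4/7 − 4/3 + 12/5 − 2 + 4/3 = 34/35.
  ∫_0^1 u'(x)^2 dx = ∫_0^1 (36*x^4 - 48*x^3 + 40*x^2 - 16*x + 4) dx. Term by term:
    ∫_0^1 36*x^4 dx = 36/5;  ∫_0^1 -48*x^3 dx = -12;  ∫_0^1 40*x^2 dx = 40/3;
    ∫_0^1 -16*x dx = -8;  ∫_0^1 4 dx = 4.
  Sum: 36/5 − 12 + 40/3 − 8 + 4 = 68/15.
Adding: ||u||_{H^1}^2 = 34/35 + 68/15 = 578/105.


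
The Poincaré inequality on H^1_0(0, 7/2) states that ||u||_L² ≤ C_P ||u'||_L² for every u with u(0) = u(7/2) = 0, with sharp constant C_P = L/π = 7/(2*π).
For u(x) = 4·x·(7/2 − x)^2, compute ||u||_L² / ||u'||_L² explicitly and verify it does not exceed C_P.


||u||_L² / ||u'||_L² = sqrt(14)/4 < C_P = 7/(2*π).

u(x) = 4·x·(7/2 − x)^2, so u'(x) = (2*x - 7)*(6*x - 7).
u(x) = 4·x·(7/2 − x)^2 vanishes at x = 0 and x = 7/2, so u ∈ H^1_0(0, 7/2). Differentiate via the product rule and integrate the resulting polynomials term by term.
  ∫_0^7/2 u² dx = ∫_0^7/2 (16*x^6 - 224*x^5 + 1176*x^4 - 2744*x^3 + 2401*x^2) dx. Term by term:
    ∫_0^7/2 16*x^6 dx = 117649/8;  ∫_0^7/2 -224*x^5 dx = -823543/12;  ∫_0^7/2 1176*x^4 dx = 2470629/20;
    ∫_0^7/2 -2744*x^3 dx = -823543/8;  ∫_0^7/2 2401*x^2 dx = 823543/24.
  Sum: 117649/8 − 823543/12 + 2470629/20 − 823543/8 + 823543/24 = 117649/120.
  ∫_0^7/2 (u')² dx = ∫_0^7/2 (144*x^4 - 1344*x^3 + 4312*x^2 - 5488*x + 2401) dx. Term by term:
    ∫_0^7/2 144*x^4 dx = 151263/10;  ∫_0^7/2 -1344*x^3 dx = -50421;  ∫_0^7/2 4312*x^2 dx = 184877/3;
    ∫_0^7/2 -5488*x dx = -33614;  ∫_0^7/2 2401 dx = 16807/2.
  Sum: 151263/10 − 50421 + 184877/3 − 33614 + 16807/2 = 16807/15.
∫_0^7/2 u² dx = 117649/120, so ||u||_L² = 343*sqrt(30)/60.
∫_0^7/2 (u')² dx = 16807/15, so ||u'||_L² = 49*sqrt(105)/15.
Ratio ||u||_L² / ||u'||_L² = sqrt(14)/4.
Sharp Poincaré constant on H^1_0(0, 7/2) is C_P = L/π = 7/(2*π), achieved by sin(2*π/7·x).
A polynomial bump cannot attain the sharp Poincaré constant (only the first sine eigenfunction does), so the ratio is strictly less than C_P, consistent with ||u||_L² ≤ C_P ||u'||_L².


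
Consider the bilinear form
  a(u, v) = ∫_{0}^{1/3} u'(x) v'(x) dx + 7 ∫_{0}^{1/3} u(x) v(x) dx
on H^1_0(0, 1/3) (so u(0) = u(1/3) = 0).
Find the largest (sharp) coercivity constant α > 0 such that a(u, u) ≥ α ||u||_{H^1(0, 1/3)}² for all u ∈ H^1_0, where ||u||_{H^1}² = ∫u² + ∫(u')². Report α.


α = 1

Coercivity of a(·,·) on H^1_0(0, 1/3) means a(u, u) ≥ α ||u||_{H^1}² for every u ∈ H^1_0.
The interval has length L = 1/3, and Poincaré/coercivity depend only on L. Here a(u, u) = ∫(u')² + (7)·∫u².
Here c = 7 ≥ 1, so a(u,u) = ∫(u')² + c∫u² ≥ ∫(u')² + ∫u² = ||u||_{H^1}², i.e. α = 1 works. No larger α is possible: a(u,u) ≥ α||u||_{H^1}² means (1−α)∫(u')² ≥ (α−c)∫u², and for the modes u_n = sin(nπ(x−x₀)/L) (x₀ the left endpoint) one has ∫u_n²/∫(u_n')² = (L/(nπ))² → 0, so a(u_n,u_n)/||u_n||_{H^1}² → 1. Hence the optimal constant is α = 1.
Therefore α = 1.


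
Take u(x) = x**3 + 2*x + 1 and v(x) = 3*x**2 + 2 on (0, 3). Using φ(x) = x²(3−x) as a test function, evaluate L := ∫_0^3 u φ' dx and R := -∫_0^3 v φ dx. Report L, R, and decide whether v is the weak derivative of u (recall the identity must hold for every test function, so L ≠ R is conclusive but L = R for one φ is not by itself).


LHS = -432/5, RHS = -432/5. Yes, v = u' weakly.

u(x) = x**3 + 2*x + 1, classical derivative u'(x) = 3*x**2 + 2.
φ(x) = x²(3−x), so φ'(x) = 3*x*(2 - x).
Note φ(0) = φ(3) = 0, so the boundary term u·φ vanishes.
LHS = ∫_0^3 u(x) φ'(x) dx = ∫_0^3 (-3*x^5 + 6*x^4 - 6*x^3 + 9*x^2 + 6*x) dx. Term by term:
  ∫_0^3 -3*x^5 dx = -729/2;  ∫_0^3 6*x^4 dx = 1458/5;  ∫_0^3 -6*x^3 dx = -243/2;
  ∫_0^3 9*x^2 dx = 81;  ∫_0^3 6*x dx = 27.
Sum: -729/2 + 1458/5 − 243/2 + 81 + 27 = -432/5.
So LHS = -432/5.
∫_0^3 v(x) φ(x) dx = ∫_0^3 (-3*x^5 + 9*x^4 - 2*x^3 + 6*x^2) dx. Term by term:
  ∫_0^3 -3*x^5 dx = -729/2;  ∫_0^3 9*x^4 dx = 2187/5;  ∫_0^3 -2*x^3 dx = -81/2;
  ∫_0^3 6*x^2 dx = 54.
Sum: -729/2 + 2187/5 − 81/2 + 54 = 432/5.
So RHS = -∫_0^3 v(x) φ(x) dx = -432/5.
LHS = RHS, so the identity holds for this test φ.
Moreover u is smooth here and v(x) = u'(x) = 3*x**2 + 2 pointwise, so the identity holds for every test function. Hence v is the weak derivative of u.


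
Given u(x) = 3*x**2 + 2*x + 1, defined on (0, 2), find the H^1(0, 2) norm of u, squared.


||u||_{H^1}^2 = 4414/15

The H^1 norm (squared) on an interval (0, L) is
  ||u||_{H^1}^2 = ∫_0^L u(x)^2 dx + ∫_0^L u'(x)^2 dx.
Compute u'(x) = 6*x + 2.
Then u(x)^2 = 9*x**4 + 12*x**3 + 10*x**2 + 4*x + 1 and u'(x)^2 = 36*x**2 + 24*x + 4.
Integrate each monomial from 0 to 2 using ∫_0^2 c·x^n dx = c·2^(n+1)/(n+1):
  ∫_0^2 u(x)^2 dx = ∫_0^2 (9*x^4 + 12*x^3 + 10*x^2 + 4*x + 1) dx. Term by term:
    ∫_0^2 9*x^4 dx = 288/5;  ∫_0^2 12*x^3 dx = 48;  ∫_0^2 10*x^2 dx = 80/3;
    ∫_0^2 4*x dx = 8;  ∫_0^2 1 dx = 2.
  Sum: 288/5 + 48 + 80/3 + 8 + 2 = 2134/15.
  ∫_0^2 u'(x)^2 dx = ∫_0^2 (36*x^2 + 24*x + 4) dx. Term by term:
    ∫_0^2 36*x^2 dx = 96;  ∫_0^2 24*x dx = 48;  ∫_0^2 4 dx = 8.
  Sum: 96 + 48 + 8 = 152.
Adding: ||u||_{H^1}^2 = 2134/15 + 152 = 4414/15.


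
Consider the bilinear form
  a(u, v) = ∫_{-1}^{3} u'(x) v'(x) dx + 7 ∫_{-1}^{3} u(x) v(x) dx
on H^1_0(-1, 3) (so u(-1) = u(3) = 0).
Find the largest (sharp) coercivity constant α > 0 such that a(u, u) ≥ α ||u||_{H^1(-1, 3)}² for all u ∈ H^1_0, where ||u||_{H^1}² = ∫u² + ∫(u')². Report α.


α = 1

Coercivity of a(·,·) on H^1_0(-1, 3) means a(u, u) ≥ α ||u||_{H^1}² for every u ∈ H^1_0.
The interval has length L = 4, and Poincaré/coercivity depend only on L. Here a(u, u) = ∫(u')² + (7)·∫u².
Here c = 7 ≥ 1, so a(u,u) = ∫(u')² + c∫u² ≥ ∫(u')² + ∫u² = ||u||_{H^1}², i.e. α = 1 works. No larger α is possible: a(u,u) ≥ α||u||_{H^1}² means (1−α)∫(u')² ≥ (α−c)∫u², and for the modes u_n = sin(nπ(x−x₀)/L) (x₀ the left endpoint) one has ∫u_n²/∫(u_n')² = (L/(nπ))² → 0, so a(u_n,u_n)/||u_n||_{H^1}² → 1. Hence the optimal constant is α = 1.
Therefore α = 1.


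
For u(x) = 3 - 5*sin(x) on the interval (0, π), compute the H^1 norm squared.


||u||_{H^1(0,π)}^2 = -60 + 34*π

u'(x) = -5*cos(x).
Expand u² and (u')² and integrate term by term on (0, π), using: for integers n ≥ 1, ∫_0^π sin²(nx) dx = ∫_0^π cos²(nx) dx = π/2; for n ≠ n', ∫_0^π sin(nx)sin(n'x) dx = ∫_0^π cos(nx)cos(n'x) dx = 0; and by product-to-sum, ∫_0^π sin(nx)cos(n'x) dx = ½∫_0^π [sin((n+n')x) + sin((n−n')x)] dx, which is 0 when n+n' is even and 2n/(n²−n'²) when n+n' is odd (it need not vanish on (0, π)). For the constant mode: ∫_0^π 1 dx = π, ∫_0^π cos(nx) dx = 0, ∫_0^π sin(nx) dx = (1−(−1)^n)/n.
  u² squared terms: (3)²·∫1 dx = 9·π = 9*π;  (-5)²·∫sin(x)² dx = 25·π/2 = 25*π/2.
  u² cross terms: 2·(3)·(-5)·∫1·sin(x) dx = -30·(2) = -60.
  So ∫_0^π u² dx = 9*π + 25*π/2 − 60 = -60 + 43*π/2.
  (u')² squared terms: (-5)²·∫cos(x)² dx = 25·π/2 = 25*π/2.
  So ∫_0^π (u')² dx = 25*π/2.
||u||_{H^1}^2 = (-60 + 43*π/2) + (25*π/2) = -60 + 34*π.


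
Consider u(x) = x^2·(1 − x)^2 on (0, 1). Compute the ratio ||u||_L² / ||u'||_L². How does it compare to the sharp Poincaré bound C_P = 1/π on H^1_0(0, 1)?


||u||_L² / ||u'||_L² = sqrt(3)/6 < C_P = 1/π.

u(x) = x^2·(1 − x)^2, so u'(x) = 2*x*(x - 1)*(2*x - 1).
u(x) = x^2·(1 − x)^2 vanishes at x = 0 and x = 1, so u ∈ H^1_0(0, 1). Differentiate via the product rule and integrate the resulting polynomials term by term.
  ∫_0^1 u² dx = ∫_0^1 (x^8 - 4*x^7 + 6*x^6 - 4*x^5 + x^4) dx. Term by term:
    ∫_0^1 x^8 dx = 1/9;  ∫_0^1 -4*x^7 dx = -1/2;  ∫_0^1 6*x^6 dx = 6/7;
    ∫_0^1 -4*x^5 dx = -2/3;  ∫_0^1 x^4 dx = 1/5.
  Sum: 1/9 − 1/2 + 6/7 − 2/3 + 1/5 = 1/630.
  ∫_0^1 (u')² dx = ∫_0^1 (16*x^6 - 48*x^5 + 52*x^4 - 24*x^3 + 4*x^2) dx. Term by term:
    ∫_0^1 16*x^6 dx = 16/7;  ∫_0^1 -48*x^5 dx = -8;  ∫_0^1 52*x^4 dx = 52/5;
    ∫_0^1 -24*x^3 dx = -6;  ∫_0^1 4*x^2 dx = 4/3.
  Sum: 16/7 − 8 + 52/5 − 6 + 4/3 = 2/105.
∫_0^1 u² dx = 1/630, so ||u||_L² = sqrt(70)/210.
∫_0^1 (u')² dx = 2/105, so ||u'||_L² = sqrt(210)/105.
Ratio ||u||_L² / ||u'||_L² = sqrt(3)/6.
Sharp Poincaré constant on H^1_0(0, 1) is C_P = L/π = 1/π, achieved by sin(π·x).
A polynomial bump cannot attain the sharp Poincaré constant (only the first sine eigenfunction does), so the ratio is strictly less than C_P, consistent with ||u||_L² ≤ C_P ||u'||_L².


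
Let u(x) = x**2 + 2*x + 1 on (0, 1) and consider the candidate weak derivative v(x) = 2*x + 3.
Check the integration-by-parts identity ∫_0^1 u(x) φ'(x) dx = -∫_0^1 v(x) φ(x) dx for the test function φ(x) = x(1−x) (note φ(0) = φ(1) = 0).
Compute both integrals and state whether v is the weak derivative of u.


LHS = -1/2, RHS = -2/3. No, v is not the weak derivative of u.

u(x) = x**2 + 2*x + 1, classical derivative u'(x) = 2*x + 2.
φ(x) = x(1−x), so φ'(x) = 1 - 2*x.
Note φ(0) = φ(1) = 0, so the boundary term u·φ vanishes.
LHS = ∫_0^1 u(x) φ'(x) dx = ∫_0^1 (-2*x^3 - 3*x^2 + 1) dx. Term by term:
  ∫_0^1 -2*x^3 dx = -1/2;  ∫_0^1 -3*x^2 dx = -1;  ∫_0^1 1 dx = 1.
Sum: -1/2 − 1 + 1 = -1/2.
So LHS = -1/2.
∫_0^1 v(x) φ(x) dx = ∫_0^1 (-2*x^3 - x^2 + 3*x) dx. Term by term:
  ∫_0^1 -2*x^3 dx = -1/2;  ∫_0^1 -x^2 dx = -1/3;  ∫_0^1 3*x dx = 3/2.
Sum: -1/2 − 1/3 + 3/2 = 2/3.
So RHS = -∫_0^1 v(x) φ(x) dx = -2/3.
LHS − RHS = 1/6 ≠ 0, so the identity fails.
(For a valid weak derivative the identity must hold for EVERY test function, in particular this one. The failure shows v is NOT the weak derivative of u.)
Correct weak derivative would be u'(x) = 2*x + 2.


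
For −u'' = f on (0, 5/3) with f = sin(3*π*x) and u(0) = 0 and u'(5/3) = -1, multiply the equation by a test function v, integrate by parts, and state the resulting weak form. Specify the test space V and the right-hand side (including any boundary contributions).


V = {v ∈ H^1(0, 5/3) : v(0) = 0} (test functions vanish at x = 0 where u is specified); weak form: ∫_0^5/3 u'v' dx = ∫_0^5/3 (sin(3*π*x)) v dx − v(5/3) for all v ∈ V.

Multiply both sides by a test function v and integrate from 0 to 5/3:
  ∫_0^5/3 −u''(x) v(x) dx = ∫_0^5/3 f(x) v(x) dx.
Integrate the LHS by parts once:
  ∫_0^5/3 −u'' v dx = −[u'(x) v(x)]_0^5/3 + ∫_0^5/3 u'(x) v'(x) dx.
Thus ∫_0^5/3 u'(x) v'(x) dx = ∫_0^5/3 f(x) v(x) dx + [u'(x) v(x)]_0^5/3.
Choose V so that boundary terms are either known or forced to vanish.
Mixed BC: u(0) = 0 (Dirichlet) and u'(5/3) = -1 (Neumann). Define V = {v ∈ H^1(0, 5/3) : v(0) = 0}. Then [u' v]_0^5/3 = u'(5/3)·v(5/3) − u'(0)·0 = − v(5/3).
Weak formulation: find u (satisfying any essential BC) such that ∫_0^5/3 u'(x) v'(x) dx = ∫_0^5/3 f v dx − v(5/3) for all v ∈ V (Dirichlet at 0 absorbed into V; Neumann datum at x = 5/3 contributes the boundary term).
Substituting f(x) = sin(3*π*x), the right-hand side is ∫_0^5/3 (sin(3*π*x)) v dx − v(5/3).


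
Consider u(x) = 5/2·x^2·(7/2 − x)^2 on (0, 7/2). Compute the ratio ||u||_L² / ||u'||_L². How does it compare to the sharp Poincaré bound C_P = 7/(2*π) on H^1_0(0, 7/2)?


||u||_L² / ||u'||_L² = 7*sqrt(3)/12 < C_P = 7/(2*π).

u(x) = 5/2·x^2·(7/2 − x)^2, so u'(x) = 5*x*(2*x - 7)*(4*x - 7)/4.
u(x) = 5/2·x^2·(7/2 − x)^2 vanishes at x = 0 and x = 7/2, so u ∈ H^1_0(0, 7/2). Differentiate via the product rule and integrate the resulting polynomials term by term.
  ∫_0^7/2 u² dx = ∫_0^7/2 (25*x^8/4 - 175*x^7/2 + 3675*x^6/8 - 8575*x^5/8 + 60025*x^4/64) dx. Term by term:
    ∫_0^7/2 25*x^8/4 dx = 1008840175/18432;  ∫_0^7/2 -175*x^7/2 dx = -1008840175/4096;  ∫_0^7/2 3675*x^6/8 dx = 432360075/1024;
    ∫_0^7/2 -8575*x^5/8 dx = -1008840175/3072;  ∫_0^7/2 60025*x^4/64 dx = 201768035/2048.
  Sum: 1008840175/18432 − 1008840175/4096 + 432360075/1024 − 1008840175/3072 + 201768035/2048 = 28824005/36864.
  ∫_0^7/2 (u')² dx = ∫_0^7/2 (100*x^6 - 1050*x^5 + 15925*x^4/4 - 25725*x^3/4 + 60025*x^2/16) dx. Term by term:
    ∫_0^7/2 100*x^6 dx = 2941225/32;  ∫_0^7/2 -1050*x^5 dx = -20588575/64;  ∫_0^7/2 15925*x^4/4 dx = 53530295/128;
    ∫_0^7/2 -25725*x^3/4 dx = -61765725/256;  ∫_0^7/2 60025*x^2/16 dx = 20588575/384.
  Sum: 2941225/32 − 20588575/64 + 53530295/128 − 61765725/256 + 20588575/384 = 588245/768.
∫_0^7/2 u² dx = 28824005/36864, so ||u||_L² = 2401*sqrt(5)/192.
∫_0^7/2 (u')² dx = 588245/768, so ||u'||_L² = 343*sqrt(15)/48.
Ratio ||u||_L² / ||u'||_L² = 7*sqrt(3)/12.
Sharp Poincaré constant on H^1_0(0, 7/2) is C_P = L/π = 7/(2*π), achieved by sin(2*π/7·x).
A polynomial bump cannot attain the sharp Poincaré constant (only the first sine eigenfunction does), so the ratio is strictly less than C_P, consistent with ||u||_L² ≤ C_P ||u'||_L².


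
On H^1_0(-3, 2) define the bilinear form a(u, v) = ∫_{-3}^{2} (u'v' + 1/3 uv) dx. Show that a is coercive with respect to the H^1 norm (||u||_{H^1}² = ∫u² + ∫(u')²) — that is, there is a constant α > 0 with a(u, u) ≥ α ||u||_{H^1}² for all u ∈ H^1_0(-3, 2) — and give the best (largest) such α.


α = (25/3 + π^2)/(π^2 + 25)

Coercivity of a(·,·) on H^1_0(-3, 2) means a(u, u) ≥ α ||u||_{H^1}² for every u ∈ H^1_0.
The interval has length L = 5, and Poincaré/coercivity depend only on L. Here a(u, u) = ∫(u')² + (1/3)·∫u².
Here 0 < c = 1/3 < 1. The condition a(u,u) ≥ α||u||_{H^1}² reads (1−α)∫(u')² ≥ (α−c)∫u². Any admissible α is ≤ 1 (rapidly oscillating u have ∫u²/∫(u')² → 0), and α = 1 would force 0 ≥ (1−c)∫u², impossible since c < 1; so 1−α > 0. By the sharp Poincaré inequality on H^1_0 of an interval of length L, ∫(u')² ≥ (π/L)²∫u² with equality for the first sine mode sin(π(x−x₀)/L) (x₀ the left endpoint), so the inequality holds for all u iff (1−α)(π/L)² ≥ α − c, i.e. α ≤ ((π/L)² + c)/((π/L)² + 1) = (1 + c(L/π)²)/(1 + (L/π)²). With (π/L)² = π^2/25 and c = 1/3, the largest admissible constant is α = ((π/L)² + c)/((π/L)² + 1).
Simplifying, α = (25/3 + π^2)/(π^2 + 25).


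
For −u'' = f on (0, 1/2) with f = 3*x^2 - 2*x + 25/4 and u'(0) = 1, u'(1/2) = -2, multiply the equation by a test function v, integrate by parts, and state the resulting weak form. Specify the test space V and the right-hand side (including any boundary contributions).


V = H^1(0, 1/2) (v unrestricted at boundary; u is determined up to an additive constant); weak form: ∫_0^1/2 u'v' dx = ∫_0^1/2 (3*x^2 - 2*x + 25/4) v dx − 2·v(1/2) − v(0) for all v ∈ V.

Multiply both sides by a test function v and integrate from 0 to 1/2:
  ∫_0^1/2 −u''(x) v(x) dx = ∫_0^1/2 f(x) v(x) dx.
Integrate the LHS by parts once:
  ∫_0^1/2 −u'' v dx = −[u'(x) v(x)]_0^1/2 + ∫_0^1/2 u'(x) v'(x) dx.
Thus ∫_0^1/2 u'(x) v'(x) dx = ∫_0^1/2 f(x) v(x) dx + [u'(x) v(x)]_0^1/2.
Choose V so that boundary terms are either known or forced to vanish.
u has inhomogeneous Neumann u'(0) = 1, u'(1/2) = -2. [u' v]_0^1/2 = (-2)·v(1/2) − (1)·v(0) = − 2·v(1/2) − v(0). Take V = H^1(0, 1/2); boundary term becomes part of RHS.
Weak formulation: find u (satisfying any essential BC) such that ∫_0^1/2 u'(x) v'(x) dx = ∫_0^1/2 f v dx − 2·v(1/2) − v(0) for all v ∈ V (Neumann data are natural BCs: they enter the RHS as boundary terms).
Substituting f(x) = 3*x^2 - 2*x + 25/4, the right-hand side is ∫_0^1/2 (3*x^2 - 2*x + 25/4) v dx − 2·v(1/2) − v(0).
Compatibility check (pure Neumann): taking v ≡ 1 ∈ V gives 0 = ∫_0^1/2 f dx + (-2) − (1), i.e. ∫_0^1/2 f dx must equal u'(0) − u'(1/2) = 3. Indeed ∫_0^1/2 (3*x^2 - 2*x + 25/4) dx = 3, so the data are compatible. The solution is then unique only up to an additive constant (fix it e.g. by requiring ∫_0^1/2 u dx = 0).


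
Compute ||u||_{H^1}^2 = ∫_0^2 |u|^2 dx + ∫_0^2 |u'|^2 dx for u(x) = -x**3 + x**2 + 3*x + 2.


||u||_{H^1}^2 = 1886/35

The H^1 norm (squared) on an interval (0, L) is
  ||u||_{H^1}^2 = ∫_0^L u(x)^2 dx + ∫_0^L u'(x)^2 dx.
Compute u'(x) = -3*x**2 + 2*x + 3.
Then u(x)^2 = x**6 - 2*x**5 - 5*x**4 + 2*x**3 + 13*x**2 + 12*x + 4 and u'(x)^2 = 9*x**4 - 12*x**3 - 14*x**2 + 12*x + 9.
Integrate each monomial from 0 to 2 using ∫_0^2 c·x^n dx = c·2^(n+1)/(n+1):
  ∫_0^2 u(x)^2 dx = ∫_0^2 (x^6 - 2*x^5 - 5*x^4 + 2*x^3 + 13*x^2 + 12*x + 4) dx. Term by term:
    ∫_0^2 x^6 dx = 128/7;  ∫_0^2 -2*x^5 dx = -64/3;  ∫_0^2 -5*x^4 dx = -32;
    ∫_0^2 2*x^3 dx = 8;  ∫_0^2 13*x^2 dx = 104/3;  ∫_0^2 12*x dx = 24;
    ∫_0^2 4 dx = 8.
  Sum: 128/7 − 64/3 − 32 + 8 + 104/3 + 24 + 8 = 832/21.
  ∫_0^2 u'(x)^2 dx = ∫_0^2 (9*x^4 - 12*x^3 - 14*x^2 + 12*x + 9) dx. Term by term:
    ∫_0^2 9*x^4 dx = 288/5;  ∫_0^2 -12*x^3 dx = -48;  ∫_0^2 -14*x^2 dx = -112/3;
    ∫_0^2 12*x dx = 24;  ∫_0^2 9 dx = 18.
  Sum: 288/5 − 48 − 112/3 + 24 + 18 = 214/15.
Adding: ||u||_{H^1}^2 = 832/21 + 214/15 = 1886/35.
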